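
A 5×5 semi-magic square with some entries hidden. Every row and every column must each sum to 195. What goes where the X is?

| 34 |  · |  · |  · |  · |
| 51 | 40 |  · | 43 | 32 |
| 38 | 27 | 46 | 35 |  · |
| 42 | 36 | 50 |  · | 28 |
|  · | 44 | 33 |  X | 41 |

The remaining cell in row 2 is (2,3) = 195 − 166 = 29.
From row 3, 195 − (38 + 27 + 46 + 35) gives (3,5) = 49.
Row 4: 42 + 36 + 50 + 28 + ? = 195, so (4,4) = 39.
Column 1 must total 195; the given cells sum to 165, so (5,1) = 30.
Column 2 needs 195; the known cells sum to 147, so (1,2) = 48.
Using column 3: 29 + 46 + 50 + 33 + ? → (1,3) = 195 − 158 = 37.
Column 5 needs 195; the known cells sum to 150, so (1,5) = 45.
The remaining cell in row 1 is (1,4) = 195 − 164 = 31.
Row 5 must total 195; the given cells sum to 148, so (5,4) = 47.

47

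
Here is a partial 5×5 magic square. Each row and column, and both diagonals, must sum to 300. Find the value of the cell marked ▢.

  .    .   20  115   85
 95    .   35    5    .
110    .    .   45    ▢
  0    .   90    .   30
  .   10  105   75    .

Column 3 needs 300; the known cells sum to 250, so (3,3) = 50.
Using column 4: 115 + 5 + 45 + 75 + ? → (4,4) = 300 − 240 = 60.
From row 4, 300 − (0 + 90 + 60 + 30) gives (4,2) = 120.
Anti-diagonal must total 300; the given cells sum to 260, so (5,1) = 40.
Row 5 needs 300; the known cells sum to 230, so (5,5) = 70.
Using column 1: 95 + 110 + 0 + 40 + ? → (1,1) = 300 − 245 = 55.
From main diagonal, 300 − (55 + 50 + 60 + 70) gives (2,2) = 65.
Row 1 needs 300; the known cells sum to 275, so (1,2) = 25.
The remaining cell in row 2 is (2,5) = 300 − 200 = 100.
Column 2 must total 300; the given cells sum to 220, so (3,2) = 80.
Using column 5: 85 + 100 + 30 + 70 + ? → (3,5) = 300 − 285 = 15.

15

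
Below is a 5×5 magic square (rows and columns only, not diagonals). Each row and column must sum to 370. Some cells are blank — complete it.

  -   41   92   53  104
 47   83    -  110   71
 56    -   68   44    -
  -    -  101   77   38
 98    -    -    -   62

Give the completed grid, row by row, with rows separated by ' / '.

80 41 92 53 104 / 47 83 59 110 71 / 56 107 68 44 95 / 89 65 101 77 38 / 98 74 50 86 62

Row 1: 41 + 92 + 53 + 104 + ? = 370, so (1,1) = 80.
The remaining cell in row 2 is (2,3) = 370 − 311 = 59.
The remaining cell in column 1 is (4,1) = 370 − 281 = 89.
Column 3: 92 + 59 + 68 + 101 + ? = 370, so (5,3) = 50.
Using column 4: 53 + 110 + 44 + 77 + ? → (5,4) = 370 − 284 = 86.
Column 5 must total 370; the given cells sum to 275, so (3,5) = 95.
The remaining cell in row 3 is (3,2) = 370 − 263 = 107.
Row 4 needs 370; the known cells sum to 305, so (4,2) = 65.
Using row 5: 98 + 50 + 86 + 62 + ? → (5,2) = 370 − 296 = 74.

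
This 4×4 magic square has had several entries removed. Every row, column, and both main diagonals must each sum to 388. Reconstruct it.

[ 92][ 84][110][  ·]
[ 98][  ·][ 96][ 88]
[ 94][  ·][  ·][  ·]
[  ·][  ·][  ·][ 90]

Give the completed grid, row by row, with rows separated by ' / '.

Row 1 needs 388; the known cells sum to 286, so (1,4) = 102.
Row 2 needs 388; the known cells sum to 282, so (2,2) = 106.
Column 1: 92 + 98 + 94 + ? = 388, so (4,1) = 104.
Column 4 needs 388; the known cells sum to 280, so (3,4) = 108.
The remaining cell in main diagonal is (3,3) = 388 − 288 = 100.
From anti-diagonal, 388 − (102 + 96 + 104) gives (3,2) = 86.
Column 2: 84 + 106 + 86 + ? = 388, so (4,2) = 112.
Column 3 must total 388; the given cells sum to 306, so (4,3) = 82.

92 84 110 102 / 98 106 96 88 / 94 86 100 108 / 104 112 82 90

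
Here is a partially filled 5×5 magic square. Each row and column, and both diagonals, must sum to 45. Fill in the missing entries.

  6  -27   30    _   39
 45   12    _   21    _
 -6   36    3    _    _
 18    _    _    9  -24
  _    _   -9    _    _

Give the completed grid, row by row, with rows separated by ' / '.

6 -27 30 -3 39 / 45 12 -21 21 -12 / -6 36 3 -15 27 / 18 0 42 9 -24 / -18 24 -9 33 15

Row 1 must total 45; the given cells sum to 48, so (1,4) = -3.
The remaining cell in column 1 is (5,1) = 45 − 63 = -18.
Main diagonal needs 45; the known cells sum to 30, so (5,5) = 15.
Anti-diagonal must total 45; the given cells sum to 45, so (4,2) = 0.
Row 4 must total 45; the given cells sum to 3, so (4,3) = 42.
Column 2 needs 45; the known cells sum to 21, so (5,2) = 24.
The remaining cell in column 3 is (2,3) = 45 − 66 = -21.
Using row 2: 45 + 12 + (-21) + 21 + ? → (2,5) = 45 − 57 = -12.
From row 5, 45 − (-18 + 24 + (-9) + 15) gives (5,4) = 33.
The remaining cell in column 4 is (3,4) = 45 − 60 = -15.
Column 5 needs 45; the known cells sum to 18, so (3,5) = 27.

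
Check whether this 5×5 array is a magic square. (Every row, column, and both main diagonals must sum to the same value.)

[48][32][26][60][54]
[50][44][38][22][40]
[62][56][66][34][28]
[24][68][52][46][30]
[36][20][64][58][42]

No — main diagonal sums to 246 but row 1 sums to 220.

Row 1: 48 + 32 + 26 + 60 + 54 = 220.
Row 2: 50 + 44 + 38 + 22 + 40 = 194.
Row 3: 62 + 56 + 66 + 34 + 28 = 246.
Row 4: 24 + 68 + 52 + 46 + 30 = 220.
Row 5: 36 + 20 + 64 + 58 + 42 = 220.
Column 1: 48 + 50 + 62 + 24 + 36 = 220.
Column 2: 32 + 44 + 56 + 68 + 20 = 220.
Column 3: 26 + 38 + 66 + 52 + 64 = 246.
Column 4: 60 + 22 + 34 + 46 + 58 = 220.
Column 5: 54 + 40 + 28 + 30 + 42 = 194.
Main diagonal: 48 + 44 + 66 + 46 + 42 = 246.
Anti-diagonal: 54 + 22 + 66 + 68 + 36 = 246.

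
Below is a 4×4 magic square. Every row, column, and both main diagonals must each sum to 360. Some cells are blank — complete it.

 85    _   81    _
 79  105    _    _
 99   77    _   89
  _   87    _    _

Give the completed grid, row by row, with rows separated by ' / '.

Row 3 must total 360; the given cells sum to 265, so (3,3) = 95.
Column 1 needs 360; the known cells sum to 263, so (4,1) = 97.
The remaining cell in column 2 is (1,2) = 360 − 269 = 91.
From main diagonal, 360 − (85 + 105 + 95) gives (4,4) = 75.
From row 1, 360 − (85 + 91 + 81) gives (1,4) = 103.
The remaining cell in row 4 is (4,3) = 360 − 259 = 101.
The remaining cell in column 3 is (2,3) = 360 − 277 = 83.
Column 4 needs 360; the known cells sum to 267, so (2,4) = 93.

85 91 81 103 / 79 105 83 93 / 99 77 95 89 / 97 87 101 75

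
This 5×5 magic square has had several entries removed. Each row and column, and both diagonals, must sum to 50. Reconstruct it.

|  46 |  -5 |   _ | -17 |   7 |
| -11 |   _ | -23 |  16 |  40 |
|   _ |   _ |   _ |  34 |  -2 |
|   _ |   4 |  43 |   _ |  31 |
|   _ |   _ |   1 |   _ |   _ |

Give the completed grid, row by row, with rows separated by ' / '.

Row 1: 46 + (-5) + (-17) + 7 + ? = 50, so (1,3) = 19.
The remaining cell in row 2 is (2,2) = 50 − 22 = 28.
Column 3 needs 50; the known cells sum to 40, so (3,3) = 10.
Column 5 needs 50; the known cells sum to 76, so (5,5) = -26.
Main diagonal must total 50; the given cells sum to 58, so (4,4) = -8.
Anti-diagonal must total 50; the given cells sum to 37, so (5,1) = 13.
Row 4 needs 50; the known cells sum to 70, so (4,1) = -20.
Using column 1: 46 + (-11) + (-20) + 13 + ? → (3,1) = 50 − 28 = 22.
From column 4, 50 − (-17 + 16 + 34 + (-8)) gives (5,4) = 25.
Row 3 must total 50; the given cells sum to 64, so (3,2) = -14.
Using row 5: 13 + 1 + 25 + (-26) + ? → (5,2) = 50 − 13 = 37.

46 -5 19 -17 7 / -11 28 -23 16 40 / 22 -14 10 34 -2 / -20 4 43 -8 31 / 13 37 1 25 -26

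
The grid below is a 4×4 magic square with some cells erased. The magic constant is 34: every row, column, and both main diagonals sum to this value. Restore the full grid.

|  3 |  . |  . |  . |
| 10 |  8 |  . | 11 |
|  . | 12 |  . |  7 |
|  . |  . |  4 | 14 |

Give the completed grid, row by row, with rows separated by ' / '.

3 13 16 2 / 10 8 5 11 / 6 12 9 7 / 15 1 4 14

Row 2 needs 34; the known cells sum to 29, so (2,3) = 5.
Column 4 must total 34; the given cells sum to 32, so (1,4) = 2.
From main diagonal, 34 − (3 + 8 + 14) gives (3,3) = 9.
Using anti-diagonal: 2 + 5 + 12 + ? → (4,1) = 34 − 19 = 15.
From row 3, 34 − (12 + 9 + 7) gives (3,1) = 6.
From row 4, 34 − (15 + 4 + 14) gives (4,2) = 1.
Column 2 must total 34; the given cells sum to 21, so (1,2) = 13.
Column 3 needs 34; the known cells sum to 18, so (1,3) = 16.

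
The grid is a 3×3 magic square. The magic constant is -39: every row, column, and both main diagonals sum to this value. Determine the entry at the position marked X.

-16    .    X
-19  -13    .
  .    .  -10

Row 2 must total -39; the given cells sum to -32, so (2,3) = -7.
The remaining cell in column 1 is (3,1) = -39 − (-35) = -4.
Using column 3: -7 + (-10) + ? → (1,3) = -39 − (-17) = -22.

-22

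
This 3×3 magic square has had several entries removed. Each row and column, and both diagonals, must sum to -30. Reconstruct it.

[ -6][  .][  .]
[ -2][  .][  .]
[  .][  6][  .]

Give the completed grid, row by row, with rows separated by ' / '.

-6 -26 2 / -2 -10 -18 / -22 6 -14

Column 1: -6 + (-2) + ? = -30, so (3,1) = -22.
Row 3: -22 + 6 + ? = -30, so (3,3) = -14.
From main diagonal, -30 − (-6 + (-14)) gives (2,2) = -10.
Anti-diagonal needs -30; the known cells sum to -32, so (1,3) = 2.
The remaining cell in row 1 is (1,2) = -30 − (-4) = -26.
Row 2 must total -30; the given cells sum to -12, so (2,3) = -18.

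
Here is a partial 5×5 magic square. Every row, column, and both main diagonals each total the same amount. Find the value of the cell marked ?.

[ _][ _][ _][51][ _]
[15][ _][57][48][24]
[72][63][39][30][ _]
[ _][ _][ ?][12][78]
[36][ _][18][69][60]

Column 4 is complete and sums to 210; that is the magic constant.
Row 2 must total 210; the given cells sum to 144, so (2,2) = 66.
Row 3 needs 210; the known cells sum to 204, so (3,5) = 6.
Row 5 needs 210; the known cells sum to 183, so (5,2) = 27.
Column 5: 24 + 6 + 78 + 60 + ? = 210, so (1,5) = 42.
Main diagonal: 66 + 39 + 12 + 60 + ? = 210, so (1,1) = 33.
Using anti-diagonal: 42 + 48 + 39 + 36 + ? → (4,2) = 210 − 165 = 45.
Column 1: 33 + 15 + 72 + 36 + ? = 210, so (4,1) = 54.
Using column 2: 66 + 63 + 45 + 27 + ? → (1,2) = 210 − 201 = 9.
Using row 1: 33 + 9 + 51 + 42 + ? → (1,3) = 210 − 135 = 75.
Row 4 needs 210; the known cells sum to 189, so (4,3) = 21.

21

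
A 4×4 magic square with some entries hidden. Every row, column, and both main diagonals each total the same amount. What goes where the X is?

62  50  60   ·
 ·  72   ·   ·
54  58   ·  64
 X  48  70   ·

68

Column 2 is complete and sums to 228; that is the magic constant.
Row 1 must total 228; the given cells sum to 172, so (1,4) = 56.
Row 3 needs 228; the known cells sum to 176, so (3,3) = 52.
From column 3, 228 − (60 + 52 + 70) gives (2,3) = 46.
From main diagonal, 228 − (62 + 72 + 52) gives (4,4) = 42.
Anti-diagonal: 56 + 46 + 58 + ? = 228, so (4,1) = 68.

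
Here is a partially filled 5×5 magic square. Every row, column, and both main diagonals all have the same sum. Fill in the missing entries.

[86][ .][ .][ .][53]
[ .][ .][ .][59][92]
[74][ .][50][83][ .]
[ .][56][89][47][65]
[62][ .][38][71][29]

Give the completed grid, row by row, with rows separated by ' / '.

Anti-diagonal is already complete: 53 + 59 + 50 + 56 + 62 = 280, so that is the magic constant.
The remaining cell in row 4 is (4,1) = 280 − 257 = 23.
Row 5 must total 280; the given cells sum to 200, so (5,2) = 80.
The remaining cell in column 1 is (2,1) = 280 − 245 = 35.
The remaining cell in column 4 is (1,4) = 280 − 260 = 20.
Column 5: 53 + 92 + 65 + 29 + ? = 280, so (3,5) = 41.
Main diagonal needs 280; the known cells sum to 212, so (2,2) = 68.
From row 2, 280 − (35 + 68 + 59 + 92) gives (2,3) = 26.
Row 3 needs 280; the known cells sum to 248, so (3,2) = 32.
Column 2 must total 280; the given cells sum to 236, so (1,2) = 44.
Using column 3: 26 + 50 + 89 + 38 + ? → (1,3) = 280 − 203 = 77.

86 44 77 20 53 / 35 68 26 59 92 / 74 32 50 83 41 / 23 56 89 47 65 / 62 80 38 71 29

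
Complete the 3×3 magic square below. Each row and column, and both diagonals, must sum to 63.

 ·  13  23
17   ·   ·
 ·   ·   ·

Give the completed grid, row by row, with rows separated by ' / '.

Using row 1: 13 + 23 + ? → (1,1) = 63 − 36 = 27.
The remaining cell in column 1 is (3,1) = 63 − 44 = 19.
Using anti-diagonal: 23 + 19 + ? → (2,2) = 63 − 42 = 21.
From row 2, 63 − (17 + 21) gives (2,3) = 25.
From column 2, 63 − (13 + 21) gives (3,2) = 29.
Using column 3: 23 + 25 + ? → (3,3) = 63 − 48 = 15.

27 13 23 / 17 21 25 / 19 29 15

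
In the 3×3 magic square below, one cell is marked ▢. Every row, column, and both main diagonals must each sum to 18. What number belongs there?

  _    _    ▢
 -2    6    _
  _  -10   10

-6

From row 2, 18 − (-2 + 6) gives (2,3) = 14.
Row 3: -10 + 10 + ? = 18, so (3,1) = 18.
Column 1 must total 18; the given cells sum to 16, so (1,1) = 2.
Column 2 needs 18; the known cells sum to -4, so (1,2) = 22.
Column 3: 14 + 10 + ? = 18, so (1,3) = -6.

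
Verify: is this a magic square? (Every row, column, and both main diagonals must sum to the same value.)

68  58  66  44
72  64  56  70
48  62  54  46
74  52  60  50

No — column 4 sums to 210 but row 2 sums to 262.

Row 1: 68 + 58 + 66 + 44 = 236.
Row 2: 72 + 64 + 56 + 70 = 262.
Row 3: 48 + 62 + 54 + 46 = 210.
Row 4: 74 + 52 + 60 + 50 = 236.
Column 1: 68 + 72 + 48 + 74 = 262.
Column 2: 58 + 64 + 62 + 52 = 236.
Column 3: 66 + 56 + 54 + 60 = 236.
Column 4: 44 + 70 + 46 + 50 = 210.
Main diagonal: 68 + 64 + 54 + 50 = 236.
Anti-diagonal: 44 + 56 + 62 + 74 = 236.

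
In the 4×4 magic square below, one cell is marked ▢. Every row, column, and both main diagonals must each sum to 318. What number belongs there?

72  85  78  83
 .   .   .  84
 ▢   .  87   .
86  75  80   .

Row 4 needs 318; the known cells sum to 241, so (4,4) = 77.
The remaining cell in column 3 is (2,3) = 318 − 245 = 73.
Column 4 must total 318; the given cells sum to 244, so (3,4) = 74.
From main diagonal, 318 − (72 + 87 + 77) gives (2,2) = 82.
Using anti-diagonal: 83 + 73 + 86 + ? → (3,2) = 318 − 242 = 76.
Row 2 needs 318; the known cells sum to 239, so (2,1) = 79.
The remaining cell in row 3 is (3,1) = 318 − 237 = 81.

81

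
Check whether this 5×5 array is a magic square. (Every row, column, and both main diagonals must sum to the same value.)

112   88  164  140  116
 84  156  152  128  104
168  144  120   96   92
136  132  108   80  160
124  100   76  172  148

Row 1: 112 + 88 + 164 + 140 + 116 = 620.
Row 2: 84 + 156 + 152 + 128 + 104 = 624.
Row 3: 168 + 144 + 120 + 96 + 92 = 620.
Row 4: 136 + 132 + 108 + 80 + 160 = 616.
Row 5: 124 + 100 + 76 + 172 + 148 = 620.
Column 1: 112 + 84 + 168 + 136 + 124 = 624.
Column 2: 88 + 156 + 144 + 132 + 100 = 620.
Column 3: 164 + 152 + 120 + 108 + 76 = 620.
Column 4: 140 + 128 + 96 + 80 + 172 = 616.
Column 5: 116 + 104 + 92 + 160 + 148 = 620.
Main diagonal: 112 + 156 + 120 + 80 + 148 = 616.
Anti-diagonal: 116 + 128 + 120 + 132 + 124 = 620.

No — row 4 sums to 616 but column 1 sums to 624.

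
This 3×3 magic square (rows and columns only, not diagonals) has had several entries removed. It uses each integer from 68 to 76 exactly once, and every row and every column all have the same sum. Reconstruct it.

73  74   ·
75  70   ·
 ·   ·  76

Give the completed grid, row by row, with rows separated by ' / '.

The entries are 68 through 76, which sum to 648, so each line sums to 648/3 = 216.
Row 1 must total 216; the given cells sum to 147, so (1,3) = 69.
Row 2: 75 + 70 + ? = 216, so (2,3) = 71.
Column 1: 73 + 75 + ? = 216, so (3,1) = 68.
Column 2 must total 216; the given cells sum to 144, so (3,2) = 72.

73 74 69 / 75 70 71 / 68 72 76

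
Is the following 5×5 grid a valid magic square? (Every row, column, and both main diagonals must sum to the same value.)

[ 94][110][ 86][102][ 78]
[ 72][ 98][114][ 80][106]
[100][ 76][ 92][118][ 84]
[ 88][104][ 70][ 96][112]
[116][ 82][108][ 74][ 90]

Yes

Row 1: 94 + 110 + 86 + 102 + 78 = 470.
Row 2: 72 + 98 + 114 + 80 + 106 = 470.
Row 3: 100 + 76 + 92 + 118 + 84 = 470.
Row 4: 88 + 104 + 70 + 96 + 112 = 470.
Row 5: 116 + 82 + 108 + 74 + 90 = 470.
Column 1: 94 + 72 + 100 + 88 + 116 = 470.
Column 2: 110 + 98 + 76 + 104 + 82 = 470.
Column 3: 86 + 114 + 92 + 70 + 108 = 470.
Column 4: 102 + 80 + 118 + 96 + 74 = 470.
Column 5: 78 + 106 + 84 + 112 + 90 = 470.
Main diagonal: 94 + 98 + 92 + 96 + 90 = 470.
Anti-diagonal: 78 + 80 + 92 + 104 + 116 = 470.
All lines sum to 470.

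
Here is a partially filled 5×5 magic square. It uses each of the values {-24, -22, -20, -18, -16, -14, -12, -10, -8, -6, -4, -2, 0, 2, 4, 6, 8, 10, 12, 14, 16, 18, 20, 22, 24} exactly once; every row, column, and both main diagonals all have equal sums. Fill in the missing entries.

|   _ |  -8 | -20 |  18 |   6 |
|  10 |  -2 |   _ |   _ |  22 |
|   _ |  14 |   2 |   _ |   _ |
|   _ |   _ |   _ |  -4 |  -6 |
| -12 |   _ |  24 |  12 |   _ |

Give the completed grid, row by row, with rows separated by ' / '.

4 -8 -20 18 6 / 10 -2 -14 -16 22 / 16 14 2 -10 -22 / -18 20 8 -4 -6 / -12 -24 24 12 0

The 25 entries sum to 0, so each line sums to 0/5 = 0.
Using row 1: -8 + (-20) + 18 + 6 + ? → (1,1) = 0 − (-4) = 4.
Using main diagonal: 4 + (-2) + 2 + (-4) + ? → (5,5) = 0 − 0 = 0.
Using row 5: -12 + 24 + 12 + 0 + ? → (5,2) = 0 − 24 = -24.
Column 2 needs 0; the known cells sum to -20, so (4,2) = 20.
Column 5 needs 0; the known cells sum to 22, so (3,5) = -22.
Using anti-diagonal: 6 + 2 + 20 + (-12) + ? → (2,4) = 0 − 16 = -16.
Row 2 must total 0; the given cells sum to 14, so (2,3) = -14.
Column 3 must total 0; the given cells sum to -8, so (4,3) = 8.
Column 4 must total 0; the given cells sum to 10, so (3,4) = -10.
From row 3, 0 − (14 + 2 + (-10) + (-22)) gives (3,1) = 16.
Row 4 must total 0; the given cells sum to 18, so (4,1) = -18.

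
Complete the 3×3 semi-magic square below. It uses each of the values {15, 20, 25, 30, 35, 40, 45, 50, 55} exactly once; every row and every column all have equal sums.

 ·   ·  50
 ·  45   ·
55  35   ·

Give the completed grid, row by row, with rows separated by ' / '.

30 25 50 / 20 45 40 / 55 35 15

The 9 entries sum to 315, so each line sums to 315/3 = 105.
The remaining cell in row 3 is (3,3) = 105 − 90 = 15.
Using column 2: 45 + 35 + ? → (1,2) = 105 − 80 = 25.
The remaining cell in column 3 is (2,3) = 105 − 65 = 40.
Row 1 needs 105; the known cells sum to 75, so (1,1) = 30.
Row 2 needs 105; the known cells sum to 85, so (2,1) = 20.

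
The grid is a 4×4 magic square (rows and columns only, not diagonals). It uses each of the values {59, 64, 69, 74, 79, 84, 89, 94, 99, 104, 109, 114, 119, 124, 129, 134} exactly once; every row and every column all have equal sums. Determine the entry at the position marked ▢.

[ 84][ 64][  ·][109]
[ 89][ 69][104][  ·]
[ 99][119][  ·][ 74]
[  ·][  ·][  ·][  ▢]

The 16 entries sum to 1544, so each line sums to 1544/4 = 386.
From row 1, 386 − (84 + 64 + 109) gives (1,3) = 129.
Row 2: 89 + 69 + 104 + ? = 386, so (2,4) = 124.
Row 3: 99 + 119 + 74 + ? = 386, so (3,3) = 94.
Column 1 must total 386; the given cells sum to 272, so (4,1) = 114.
From column 2, 386 − (64 + 69 + 119) gives (4,2) = 134.
Column 3 must total 386; the given cells sum to 327, so (4,3) = 59.
The remaining cell in column 4 is (4,4) = 386 − 307 = 79.

79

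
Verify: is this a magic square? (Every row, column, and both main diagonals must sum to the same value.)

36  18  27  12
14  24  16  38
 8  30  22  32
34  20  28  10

No — column 4 sums to 92 but column 3 sums to 93.

Row 1: 36 + 18 + 27 + 12 = 93.
Row 2: 14 + 24 + 16 + 38 = 92.
Row 3: 8 + 30 + 22 + 32 = 92.
Row 4: 34 + 20 + 28 + 10 = 92.
Column 1: 36 + 14 + 8 + 34 = 92.
Column 2: 18 + 24 + 30 + 20 = 92.
Column 3: 27 + 16 + 22 + 28 = 93.
Column 4: 12 + 38 + 32 + 10 = 92.
Main diagonal: 36 + 24 + 22 + 10 = 92.
Anti-diagonal: 12 + 16 + 30 + 34 = 92.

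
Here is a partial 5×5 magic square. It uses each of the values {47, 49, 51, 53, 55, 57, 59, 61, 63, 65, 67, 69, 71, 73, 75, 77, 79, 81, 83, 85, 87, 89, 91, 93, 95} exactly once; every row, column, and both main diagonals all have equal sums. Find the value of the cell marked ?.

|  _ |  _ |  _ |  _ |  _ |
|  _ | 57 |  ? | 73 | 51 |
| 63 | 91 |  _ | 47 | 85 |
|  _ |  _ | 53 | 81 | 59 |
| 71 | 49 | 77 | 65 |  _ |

The 25 entries sum to 1775, so each line sums to 1775/5 = 355.
Row 3 needs 355; the known cells sum to 286, so (3,3) = 69.
Row 5 must total 355; the given cells sum to 262, so (5,5) = 93.
Using column 4: 73 + 47 + 81 + 65 + ? → (1,4) = 355 − 266 = 89.
Column 5 must total 355; the given cells sum to 288, so (1,5) = 67.
Main diagonal needs 355; the known cells sum to 300, so (1,1) = 55.
Using anti-diagonal: 67 + 73 + 69 + 71 + ? → (4,2) = 355 − 280 = 75.
Row 4: 75 + 53 + 81 + 59 + ? = 355, so (4,1) = 87.
From column 1, 355 − (55 + 63 + 87 + 71) gives (2,1) = 79.
Using column 2: 57 + 91 + 75 + 49 + ? → (1,2) = 355 − 272 = 83.
From row 1, 355 − (55 + 83 + 89 + 67) gives (1,3) = 61.
Row 2: 79 + 57 + 73 + 51 + ? = 355, so (2,3) = 95.

95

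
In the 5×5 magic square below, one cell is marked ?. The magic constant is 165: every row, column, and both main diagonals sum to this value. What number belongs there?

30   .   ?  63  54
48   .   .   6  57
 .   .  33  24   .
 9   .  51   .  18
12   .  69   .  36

-3

Column 1: 30 + 48 + 9 + 12 + ? = 165, so (3,1) = 66.
Column 5 must total 165; the given cells sum to 165, so (3,5) = 0.
The remaining cell in anti-diagonal is (4,2) = 165 − 105 = 60.
Row 3 needs 165; the known cells sum to 123, so (3,2) = 42.
Row 4 needs 165; the known cells sum to 138, so (4,4) = 27.
Column 4 needs 165; the known cells sum to 120, so (5,4) = 45.
From main diagonal, 165 − (30 + 33 + 27 + 36) gives (2,2) = 39.
Row 2 must total 165; the given cells sum to 150, so (2,3) = 15.
Using row 5: 12 + 69 + 45 + 36 + ? → (5,2) = 165 − 162 = 3.
Column 2: 39 + 42 + 60 + 3 + ? = 165, so (1,2) = 21.
Column 3: 15 + 33 + 51 + 69 + ? = 165, so (1,3) = -3.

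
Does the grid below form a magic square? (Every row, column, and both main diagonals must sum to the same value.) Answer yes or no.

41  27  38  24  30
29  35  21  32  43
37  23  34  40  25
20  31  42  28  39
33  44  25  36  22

No — column 5 sums to 159 but column 3 sums to 160.

Row 1: 41 + 27 + 38 + 24 + 30 = 160.
Row 2: 29 + 35 + 21 + 32 + 43 = 160.
Row 3: 37 + 23 + 34 + 40 + 25 = 159.
Row 4: 20 + 31 + 42 + 28 + 39 = 160.
Row 5: 33 + 44 + 25 + 36 + 22 = 160.
Column 1: 41 + 29 + 37 + 20 + 33 = 160.
Column 2: 27 + 35 + 23 + 31 + 44 = 160.
Column 3: 38 + 21 + 34 + 42 + 25 = 160.
Column 4: 24 + 32 + 40 + 28 + 36 = 160.
Column 5: 30 + 43 + 25 + 39 + 22 = 159.
Main diagonal: 41 + 35 + 34 + 28 + 22 = 160.
Anti-diagonal: 30 + 32 + 34 + 31 + 33 = 160.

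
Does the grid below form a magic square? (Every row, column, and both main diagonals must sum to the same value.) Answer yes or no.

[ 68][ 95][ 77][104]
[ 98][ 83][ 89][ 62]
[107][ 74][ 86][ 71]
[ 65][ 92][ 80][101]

Row 1: 68 + 95 + 77 + 104 = 344.
Row 2: 98 + 83 + 89 + 62 = 332.
Row 3: 107 + 74 + 86 + 71 = 338.
Row 4: 65 + 92 + 80 + 101 = 338.
Column 1: 68 + 98 + 107 + 65 = 338.
Column 2: 95 + 83 + 74 + 92 = 344.
Column 3: 77 + 89 + 86 + 80 = 332.
Column 4: 104 + 62 + 71 + 101 = 338.
Main diagonal: 68 + 83 + 86 + 101 = 338.
Anti-diagonal: 104 + 89 + 74 + 65 = 332.

No — row 1 sums to 344 but column 1 sums to 338.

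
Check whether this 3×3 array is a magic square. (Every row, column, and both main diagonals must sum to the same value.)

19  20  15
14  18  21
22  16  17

No — anti-diagonal sums to 55 but column 2 sums to 54.

Row 1: 19 + 20 + 15 = 54.
Row 2: 14 + 18 + 21 = 53.
Row 3: 22 + 16 + 17 = 55.
Column 1: 19 + 14 + 22 = 55.
Column 2: 20 + 18 + 16 = 54.
Column 3: 15 + 21 + 17 = 53.
Main diagonal: 19 + 18 + 17 = 54.
Anti-diagonal: 15 + 18 + 22 = 55.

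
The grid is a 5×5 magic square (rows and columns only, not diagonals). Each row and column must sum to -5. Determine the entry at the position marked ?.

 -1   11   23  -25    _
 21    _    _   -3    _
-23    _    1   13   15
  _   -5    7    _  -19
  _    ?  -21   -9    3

The remaining cell in row 1 is (1,5) = -5 − 8 = -13.
Using row 3: -23 + 1 + 13 + 15 + ? → (3,2) = -5 − 6 = -11.
The remaining cell in column 3 is (2,3) = -5 − 10 = -15.
Column 4 needs -5; the known cells sum to -24, so (4,4) = 19.
From column 5, -5 − (-13 + 15 + (-19) + 3) gives (2,5) = 9.
Using row 2: 21 + (-15) + (-3) + 9 + ? → (2,2) = -5 − 12 = -17.
Using row 4: -5 + 7 + 19 + (-19) + ? → (4,1) = -5 − 2 = -7.
Using column 1: -1 + 21 + (-23) + (-7) + ? → (5,1) = -5 − (-10) = 5.
Column 2: 11 + (-17) + (-11) + (-5) + ? = -5, so (5,2) = 17.

17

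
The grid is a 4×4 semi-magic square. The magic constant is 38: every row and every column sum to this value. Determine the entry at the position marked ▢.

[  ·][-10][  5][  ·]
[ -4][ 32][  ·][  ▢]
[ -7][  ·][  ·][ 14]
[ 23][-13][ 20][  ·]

Row 4 must total 38; the given cells sum to 30, so (4,4) = 8.
Column 1 needs 38; the known cells sum to 12, so (1,1) = 26.
Column 2: -10 + 32 + (-13) + ? = 38, so (3,2) = 29.
The remaining cell in row 1 is (1,4) = 38 − 21 = 17.
From row 3, 38 − (-7 + 29 + 14) gives (3,3) = 2.
Column 3 needs 38; the known cells sum to 27, so (2,3) = 11.
Using column 4: 17 + 14 + 8 + ? → (2,4) = 38 − 39 = -1.

-1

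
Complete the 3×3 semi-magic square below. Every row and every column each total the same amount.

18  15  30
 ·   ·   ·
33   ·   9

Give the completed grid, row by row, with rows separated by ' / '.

Row 1 is already complete: 18 + 15 + 30 = 63, so that is the magic constant.
From row 3, 63 − (33 + 9) gives (3,2) = 21.
Using column 1: 18 + 33 + ? → (2,1) = 63 − 51 = 12.
Column 2 must total 63; the given cells sum to 36, so (2,2) = 27.
Column 3 needs 63; the known cells sum to 39, so (2,3) = 24.

18 15 30 / 12 27 24 / 33 21 9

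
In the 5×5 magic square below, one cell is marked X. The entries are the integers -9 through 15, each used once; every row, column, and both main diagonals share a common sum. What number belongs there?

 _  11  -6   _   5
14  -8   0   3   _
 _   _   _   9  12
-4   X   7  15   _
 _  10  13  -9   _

The entries are -9 through 15, which sum to 75, so each line sums to 75/5 = 15.
From row 2, 15 − (14 + (-8) + 0 + 3) gives (2,5) = 6.
Column 3: -6 + 0 + 7 + 13 + ? = 15, so (3,3) = 1.
Using column 4: 3 + 9 + 15 + (-9) + ? → (1,4) = 15 − 18 = -3.
From row 1, 15 − (11 + (-6) + (-3) + 5) gives (1,1) = 8.
Main diagonal: 8 + (-8) + 1 + 15 + ? = 15, so (5,5) = -1.
Row 5: 10 + 13 + (-9) + (-1) + ? = 15, so (5,1) = 2.
Using column 1: 8 + 14 + (-4) + 2 + ? → (3,1) = 15 − 20 = -5.
From column 5, 15 − (5 + 6 + 12 + (-1)) gives (4,5) = -7.
From anti-diagonal, 15 − (5 + 3 + 1 + 2) gives (4,2) = 4.

4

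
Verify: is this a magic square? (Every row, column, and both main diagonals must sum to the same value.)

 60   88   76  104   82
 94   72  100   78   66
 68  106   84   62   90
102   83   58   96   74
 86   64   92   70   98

No — row 5 sums to 410 but column 2 sums to 413.

Row 1: 60 + 88 + 76 + 104 + 82 = 410.
Row 2: 94 + 72 + 100 + 78 + 66 = 410.
Row 3: 68 + 106 + 84 + 62 + 90 = 410.
Row 4: 102 + 83 + 58 + 96 + 74 = 413.
Row 5: 86 + 64 + 92 + 70 + 98 = 410.
Column 1: 60 + 94 + 68 + 102 + 86 = 410.
Column 2: 88 + 72 + 106 + 83 + 64 = 413.
Column 3: 76 + 100 + 84 + 58 + 92 = 410.
Column 4: 104 + 78 + 62 + 96 + 70 = 410.
Column 5: 82 + 66 + 90 + 74 + 98 = 410.
Main diagonal: 60 + 72 + 84 + 96 + 98 = 410.
Anti-diagonal: 82 + 78 + 84 + 83 + 86 = 413.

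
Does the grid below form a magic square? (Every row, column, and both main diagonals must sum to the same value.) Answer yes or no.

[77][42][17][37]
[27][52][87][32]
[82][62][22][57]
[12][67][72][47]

Row 1: 77 + 42 + 17 + 37 = 173.
Row 2: 27 + 52 + 87 + 32 = 198.
Row 3: 82 + 62 + 22 + 57 = 223.
Row 4: 12 + 67 + 72 + 47 = 198.
Column 1: 77 + 27 + 82 + 12 = 198.
Column 2: 42 + 52 + 62 + 67 = 223.
Column 3: 17 + 87 + 22 + 72 = 198.
Column 4: 37 + 32 + 57 + 47 = 173.
Main diagonal: 77 + 52 + 22 + 47 = 198.
Anti-diagonal: 37 + 87 + 62 + 12 = 198.

No — main diagonal sums to 198 but column 2 sums to 223.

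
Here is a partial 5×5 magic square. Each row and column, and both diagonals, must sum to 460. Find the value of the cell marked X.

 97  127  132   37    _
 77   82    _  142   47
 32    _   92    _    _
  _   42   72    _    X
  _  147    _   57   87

107

Row 1 must total 460; the given cells sum to 393, so (1,5) = 67.
Row 2 must total 460; the given cells sum to 348, so (2,3) = 112.
The remaining cell in column 2 is (3,2) = 460 − 398 = 62.
The remaining cell in column 3 is (5,3) = 460 − 408 = 52.
From main diagonal, 460 − (97 + 82 + 92 + 87) gives (4,4) = 102.
The remaining cell in anti-diagonal is (5,1) = 460 − 343 = 117.
Column 1 must total 460; the given cells sum to 323, so (4,1) = 137.
From column 4, 460 − (37 + 142 + 102 + 57) gives (3,4) = 122.
The remaining cell in row 3 is (3,5) = 460 − 308 = 152.
The remaining cell in row 4 is (4,5) = 460 − 353 = 107.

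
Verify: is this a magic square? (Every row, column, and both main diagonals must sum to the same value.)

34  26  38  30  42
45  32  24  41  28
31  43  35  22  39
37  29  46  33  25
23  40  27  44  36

Row 1: 34 + 26 + 38 + 30 + 42 = 170.
Row 2: 45 + 32 + 24 + 41 + 28 = 170.
Row 3: 31 + 43 + 35 + 22 + 39 = 170.
Row 4: 37 + 29 + 46 + 33 + 25 = 170.
Row 5: 23 + 40 + 27 + 44 + 36 = 170.
Column 1: 34 + 45 + 31 + 37 + 23 = 170.
Column 2: 26 + 32 + 43 + 29 + 40 = 170.
Column 3: 38 + 24 + 35 + 46 + 27 = 170.
Column 4: 30 + 41 + 22 + 33 + 44 = 170.
Column 5: 42 + 28 + 39 + 25 + 36 = 170.
Main diagonal: 34 + 32 + 35 + 33 + 36 = 170.
Anti-diagonal: 42 + 41 + 35 + 29 + 23 = 170.
All lines sum to 170.

Yes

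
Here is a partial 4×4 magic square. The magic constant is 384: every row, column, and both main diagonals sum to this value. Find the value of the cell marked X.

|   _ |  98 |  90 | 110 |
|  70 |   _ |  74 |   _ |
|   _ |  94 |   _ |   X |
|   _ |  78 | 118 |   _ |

66

Using row 1: 98 + 90 + 110 + ? → (1,1) = 384 − 298 = 86.
Column 2 needs 384; the known cells sum to 270, so (2,2) = 114.
Column 3 needs 384; the known cells sum to 282, so (3,3) = 102.
Main diagonal: 86 + 114 + 102 + ? = 384, so (4,4) = 82.
The remaining cell in anti-diagonal is (4,1) = 384 − 278 = 106.
Row 2 must total 384; the given cells sum to 258, so (2,4) = 126.
Column 1: 86 + 70 + 106 + ? = 384, so (3,1) = 122.
From column 4, 384 − (110 + 126 + 82) gives (3,4) = 66.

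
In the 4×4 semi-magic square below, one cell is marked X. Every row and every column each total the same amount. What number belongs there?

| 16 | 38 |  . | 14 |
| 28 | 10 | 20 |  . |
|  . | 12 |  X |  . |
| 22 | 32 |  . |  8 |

18

Column 2 is complete and sums to 92; that is the magic constant.
From row 1, 92 − (16 + 38 + 14) gives (1,3) = 24.
Row 2 needs 92; the known cells sum to 58, so (2,4) = 34.
Row 4 must total 92; the given cells sum to 62, so (4,3) = 30.
From column 1, 92 − (16 + 28 + 22) gives (3,1) = 26.
Column 3 must total 92; the given cells sum to 74, so (3,3) = 18.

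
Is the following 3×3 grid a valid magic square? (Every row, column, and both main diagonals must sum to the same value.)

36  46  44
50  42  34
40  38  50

No — row 3 sums to 128 but column 2 sums to 126.

Row 1: 36 + 46 + 44 = 126.
Row 2: 50 + 42 + 34 = 126.
Row 3: 40 + 38 + 50 = 128.
Column 1: 36 + 50 + 40 = 126.
Column 2: 46 + 42 + 38 = 126.
Column 3: 44 + 34 + 50 = 128.
Main diagonal: 36 + 42 + 50 = 128.
Anti-diagonal: 44 + 42 + 40 = 126.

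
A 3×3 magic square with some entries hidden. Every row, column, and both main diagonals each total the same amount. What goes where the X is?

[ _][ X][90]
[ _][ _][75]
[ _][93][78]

Column 3 is complete and sums to 243; that is the magic constant.
From row 3, 243 − (93 + 78) gives (3,1) = 72.
Using anti-diagonal: 90 + 72 + ? → (2,2) = 243 − 162 = 81.
Row 2: 81 + 75 + ? = 243, so (2,1) = 87.
Using column 1: 87 + 72 + ? → (1,1) = 243 − 159 = 84.
Using column 2: 81 + 93 + ? → (1,2) = 243 − 174 = 69.

69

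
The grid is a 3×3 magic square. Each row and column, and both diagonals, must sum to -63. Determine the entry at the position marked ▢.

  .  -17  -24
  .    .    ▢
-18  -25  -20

Row 1 needs -63; the known cells sum to -41, so (1,1) = -22.
Column 1: -22 + (-18) + ? = -63, so (2,1) = -23.
Using column 2: -17 + (-25) + ? → (2,2) = -63 − (-42) = -21.
The remaining cell in column 3 is (2,3) = -63 − (-44) = -19.

-19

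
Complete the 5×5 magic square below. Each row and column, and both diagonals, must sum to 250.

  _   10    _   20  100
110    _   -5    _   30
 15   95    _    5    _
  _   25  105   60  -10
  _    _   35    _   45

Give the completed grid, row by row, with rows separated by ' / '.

55 10 65 20 100 / 110 40 -5 75 30 / 15 95 50 5 85 / 70 25 105 60 -10 / 0 80 35 90 45

The remaining cell in row 4 is (4,1) = 250 − 180 = 70.
Column 5 needs 250; the known cells sum to 165, so (3,5) = 85.
From row 3, 250 − (15 + 95 + 5 + 85) gives (3,3) = 50.
The remaining cell in column 3 is (1,3) = 250 − 185 = 65.
The remaining cell in row 1 is (1,1) = 250 − 195 = 55.
Column 1 must total 250; the given cells sum to 250, so (5,1) = 0.
From main diagonal, 250 − (55 + 50 + 60 + 45) gives (2,2) = 40.
From anti-diagonal, 250 − (100 + 50 + 25 + 0) gives (2,4) = 75.
From column 2, 250 − (10 + 40 + 95 + 25) gives (5,2) = 80.
From column 4, 250 − (20 + 75 + 5 + 60) gives (5,4) = 90.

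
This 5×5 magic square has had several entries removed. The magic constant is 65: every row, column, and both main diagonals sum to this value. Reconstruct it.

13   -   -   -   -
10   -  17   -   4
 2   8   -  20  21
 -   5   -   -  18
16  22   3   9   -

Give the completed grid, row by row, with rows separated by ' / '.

Row 3 must total 65; the given cells sum to 51, so (3,3) = 14.
Row 5 needs 65; the known cells sum to 50, so (5,5) = 15.
Column 1: 13 + 10 + 2 + 16 + ? = 65, so (4,1) = 24.
Column 5 needs 65; the known cells sum to 58, so (1,5) = 7.
Anti-diagonal must total 65; the given cells sum to 42, so (2,4) = 23.
The remaining cell in row 2 is (2,2) = 65 − 54 = 11.
Column 2 must total 65; the given cells sum to 46, so (1,2) = 19.
The remaining cell in main diagonal is (4,4) = 65 − 53 = 12.
Row 4: 24 + 5 + 12 + 18 + ? = 65, so (4,3) = 6.
From column 3, 65 − (17 + 14 + 6 + 3) gives (1,3) = 25.
The remaining cell in column 4 is (1,4) = 65 − 64 = 1.

13 19 25 1 7 / 10 11 17 23 4 / 2 8 14 20 21 / 24 5 6 12 18 / 16 22 3 9 15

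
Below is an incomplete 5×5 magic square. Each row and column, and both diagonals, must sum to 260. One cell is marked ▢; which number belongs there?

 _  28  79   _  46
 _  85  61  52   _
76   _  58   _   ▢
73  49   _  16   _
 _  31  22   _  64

25

Column 2 must total 260; the given cells sum to 193, so (3,2) = 67.
Using column 3: 79 + 61 + 58 + 22 + ? → (4,3) = 260 − 220 = 40.
Main diagonal must total 260; the given cells sum to 223, so (1,1) = 37.
From anti-diagonal, 260 − (46 + 52 + 58 + 49) gives (5,1) = 55.
From row 1, 260 − (37 + 28 + 79 + 46) gives (1,4) = 70.
Row 4 must total 260; the given cells sum to 178, so (4,5) = 82.
Row 5: 55 + 31 + 22 + 64 + ? = 260, so (5,4) = 88.
The remaining cell in column 1 is (2,1) = 260 − 241 = 19.
Column 4: 70 + 52 + 16 + 88 + ? = 260, so (3,4) = 34.
From row 2, 260 − (19 + 85 + 61 + 52) gives (2,5) = 43.
Row 3: 76 + 67 + 58 + 34 + ? = 260, so (3,5) = 25.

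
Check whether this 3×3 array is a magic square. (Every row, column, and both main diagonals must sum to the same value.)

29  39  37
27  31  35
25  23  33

No — row 3 sums to 81 but column 2 sums to 93.

Row 1: 29 + 39 + 37 = 105.
Row 2: 27 + 31 + 35 = 93.
Row 3: 25 + 23 + 33 = 81.
Column 1: 29 + 27 + 25 = 81.
Column 2: 39 + 31 + 23 = 93.
Column 3: 37 + 35 + 33 = 105.
Main diagonal: 29 + 31 + 33 = 93.
Anti-diagonal: 37 + 31 + 25 = 93.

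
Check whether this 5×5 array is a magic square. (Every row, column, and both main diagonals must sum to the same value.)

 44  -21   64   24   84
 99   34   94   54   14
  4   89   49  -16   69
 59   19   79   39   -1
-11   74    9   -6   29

No — row 2 sums to 295 but row 5 sums to 95.

Row 1: 44 + (-21) + 64 + 24 + 84 = 195.
Row 2: 99 + 34 + 94 + 54 + 14 = 295.
Row 3: 4 + 89 + 49 + (-16) + 69 = 195.
Row 4: 59 + 19 + 79 + 39 + (-1) = 195.
Row 5: -11 + 74 + 9 + (-6) + 29 = 95.
Column 1: 44 + 99 + 4 + 59 + (-11) = 195.
Column 2: -21 + 34 + 89 + 19 + 74 = 195.
Column 3: 64 + 94 + 49 + 79 + 9 = 295.
Column 4: 24 + 54 + (-16) + 39 + (-6) = 95.
Column 5: 84 + 14 + 69 + (-1) + 29 = 195.
Main diagonal: 44 + 34 + 49 + 39 + 29 = 195.
Anti-diagonal: 84 + 54 + 49 + 19 + (-11) = 195.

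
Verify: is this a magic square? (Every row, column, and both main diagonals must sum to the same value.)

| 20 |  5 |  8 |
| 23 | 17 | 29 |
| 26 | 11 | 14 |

Row 1: 20 + 5 + 8 = 33.
Row 2: 23 + 17 + 29 = 69.
Row 3: 26 + 11 + 14 = 51.
Column 1: 20 + 23 + 26 = 69.
Column 2: 5 + 17 + 11 = 33.
Column 3: 8 + 29 + 14 = 51.
Main diagonal: 20 + 17 + 14 = 51.
Anti-diagonal: 8 + 17 + 26 = 51.

No — main diagonal sums to 51 but column 1 sums to 69.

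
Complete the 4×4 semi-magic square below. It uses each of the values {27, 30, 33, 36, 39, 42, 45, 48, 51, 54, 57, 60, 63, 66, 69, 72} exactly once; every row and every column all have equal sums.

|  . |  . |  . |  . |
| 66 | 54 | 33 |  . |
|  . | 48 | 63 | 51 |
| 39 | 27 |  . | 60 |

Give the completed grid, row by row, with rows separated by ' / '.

The 16 entries sum to 792, so each line sums to 792/4 = 198.
Using row 2: 66 + 54 + 33 + ? → (2,4) = 198 − 153 = 45.
Row 3: 48 + 63 + 51 + ? = 198, so (3,1) = 36.
Row 4 must total 198; the given cells sum to 126, so (4,3) = 72.
The remaining cell in column 1 is (1,1) = 198 − 141 = 57.
From column 2, 198 − (54 + 48 + 27) gives (1,2) = 69.
Using column 3: 33 + 63 + 72 + ? → (1,3) = 198 − 168 = 30.
Column 4 must total 198; the given cells sum to 156, so (1,4) = 42.

57 69 30 42 / 66 54 33 45 / 36 48 63 51 / 39 27 72 60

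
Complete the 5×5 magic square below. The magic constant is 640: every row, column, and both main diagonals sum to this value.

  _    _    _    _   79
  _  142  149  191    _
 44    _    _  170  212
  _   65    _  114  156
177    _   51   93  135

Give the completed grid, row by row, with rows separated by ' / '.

Row 5: 177 + 51 + 93 + 135 + ? = 640, so (5,2) = 184.
From column 4, 640 − (191 + 170 + 114 + 93) gives (1,4) = 72.
Column 5: 79 + 212 + 156 + 135 + ? = 640, so (2,5) = 58.
Anti-diagonal: 79 + 191 + 65 + 177 + ? = 640, so (3,3) = 128.
The remaining cell in row 2 is (2,1) = 640 − 540 = 100.
Row 3: 44 + 128 + 170 + 212 + ? = 640, so (3,2) = 86.
From column 2, 640 − (142 + 86 + 65 + 184) gives (1,2) = 163.
Main diagonal needs 640; the known cells sum to 519, so (1,1) = 121.
Using row 1: 121 + 163 + 72 + 79 + ? → (1,3) = 640 − 435 = 205.
Using column 1: 121 + 100 + 44 + 177 + ? → (4,1) = 640 − 442 = 198.
Column 3: 205 + 149 + 128 + 51 + ? = 640, so (4,3) = 107.

121 163 205 72 79 / 100 142 149 191 58 / 44 86 128 170 212 / 198 65 107 114 156 / 177 184 51 93 135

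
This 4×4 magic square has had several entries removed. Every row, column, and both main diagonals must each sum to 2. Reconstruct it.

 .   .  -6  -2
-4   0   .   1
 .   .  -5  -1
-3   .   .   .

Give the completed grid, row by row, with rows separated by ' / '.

Using row 2: -4 + 0 + 1 + ? → (2,3) = 2 − (-3) = 5.
Column 3: -6 + 5 + (-5) + ? = 2, so (4,3) = 8.
Column 4: -2 + 1 + (-1) + ? = 2, so (4,4) = 4.
Main diagonal must total 2; the given cells sum to -1, so (1,1) = 3.
Anti-diagonal must total 2; the given cells sum to 0, so (3,2) = 2.
Row 1 needs 2; the known cells sum to -5, so (1,2) = 7.
Row 3 must total 2; the given cells sum to -4, so (3,1) = 6.
The remaining cell in row 4 is (4,2) = 2 − 9 = -7.

3 7 -6 -2 / -4 0 5 1 / 6 2 -5 -1 / -3 -7 8 4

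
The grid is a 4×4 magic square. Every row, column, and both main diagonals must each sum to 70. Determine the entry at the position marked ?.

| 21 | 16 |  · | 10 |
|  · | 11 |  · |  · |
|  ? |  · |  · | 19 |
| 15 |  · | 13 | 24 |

Row 1 must total 70; the given cells sum to 47, so (1,3) = 23.
From row 4, 70 − (15 + 13 + 24) gives (4,2) = 18.
Column 2 must total 70; the given cells sum to 45, so (3,2) = 25.
From column 4, 70 − (10 + 19 + 24) gives (2,4) = 17.
From main diagonal, 70 − (21 + 11 + 24) gives (3,3) = 14.
Anti-diagonal: 10 + 25 + 15 + ? = 70, so (2,3) = 20.
Using row 2: 11 + 20 + 17 + ? → (2,1) = 70 − 48 = 22.
Using row 3: 25 + 14 + 19 + ? → (3,1) = 70 − 58 = 12.

12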